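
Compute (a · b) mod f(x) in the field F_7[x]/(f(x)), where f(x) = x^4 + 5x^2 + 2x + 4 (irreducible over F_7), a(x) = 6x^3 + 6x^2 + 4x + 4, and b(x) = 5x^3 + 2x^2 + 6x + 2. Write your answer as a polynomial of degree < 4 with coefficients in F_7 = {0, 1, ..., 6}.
a · b ≡ 2x^3 + 5x^2 (mod f(x))

Multiply in F_7[x]: a(x)·b(x) = (6x^3 + 6x^2 + 4x + 4)·(5x^3 + 2x^2 + 6x + 2) = 2x^6 + 5x^4 + 6x^3 + 2x^2 + 4x + 1. This has degree ≥ 4, so divide by f(x) over F_7: 2x^6 + 5x^4 + 6x^3 + 2x^2 + 4x + 1 = (2x^2 + 2)·(x^4 + 5x^2 + 2x + 4) + (2x^3 + 5x^2). Hence a·b ≡ 2x^3 + 5x^2 (mod f). (F_7[x]/(f) is a field with 7^4 = 2401 elements since f is irreducible of degree 4.)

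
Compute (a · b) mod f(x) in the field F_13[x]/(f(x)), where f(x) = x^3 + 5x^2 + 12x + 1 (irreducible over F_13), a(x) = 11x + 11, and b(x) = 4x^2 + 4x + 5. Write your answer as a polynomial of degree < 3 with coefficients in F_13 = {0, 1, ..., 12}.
a · b ≡ 11x^2 + 11 (mod f(x))

Multiply in F_13[x]: a(x)·b(x) = (11x + 11)·(4x^2 + 4x + 5) = 5x^3 + 10x^2 + 8x + 3. This has degree ≥ 3, so divide by f(x) over F_13: 5x^3 + 10x^2 + 8x + 3 = (5)·(x^3 + 5x^2 + 12x + 1) + (11x^2 + 11). Hence a·b ≡ 11x^2 + 11 (mod f). (F_13[x]/(f) is a field with 13^3 = 2197 elements since f is irreducible of degree 3.)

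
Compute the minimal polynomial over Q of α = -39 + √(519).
m_α(x) = x^2 + 78x + 1002

From α + 39 = √(519), squaring gives (α + 39)^2 = 519, i.e. α^2 + 78α + 1521 = 519, so α^2 + 78α + 1002 = 0. The discriminant of x^2 + 78x + 1002 is (78)^2 - 4·(1002) = 6084 - 4008 = 2076, and 4·(519) is not a perfect square in Q since 519 is squarefree and ≠ 1. Hence x^2 + 78x + 1002 is irreducible over Q and is the minimal polynomial of α.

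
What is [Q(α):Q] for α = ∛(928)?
[Q(α):Q] = 3

The minimal polynomial of α is x^3 - 928, irreducible over Q since 928 is not a perfect cube (so x^3 - 928 has no rational root). Hence [Q(α):Q] = deg(m_α) = 3.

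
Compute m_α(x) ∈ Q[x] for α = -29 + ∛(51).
m_α(x) = x^3 + 87x^2 + 2523x + 24338

Set β = α + 29 = ∛(51), so β^3 = 51. Then (α + 29)^3 - 51 = 0, i.e. α is a root of g(x) = (x + 29)^3 - 51 = x^3 + 87x^2 + 2523x + 24338. Since g(x) = h(x + 29) where h(x) = x^3 - 51, and h is irreducible over Q (because 51 is not a perfect cube, so h has no rational root, and a monic cubic with no rational root is irreducible), g is also irreducible (irreducibility is preserved under the substitution x → x + 29). Hence m_α(x) = x^3 + 87x^2 + 2523x + 24338.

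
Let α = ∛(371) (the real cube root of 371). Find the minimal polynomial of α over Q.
m_α(x) = x^3 - 371

α satisfies α^3 = 371, so x^3 - 371 annihilates α. By the rational root test, a rational root p/q (in lowest terms) of x^3 - 371 would satisfy p^3 = 371 q^3, forcing q = 1 and p^3 = 371; but 371 is not a perfect cube, contradiction. A monic cubic over Q with no rational root is irreducible (any nontrivial factorization would include a linear factor). Hence x^3 - 371 is the minimal polynomial of α, and in particular [Q(α):Q] = 3.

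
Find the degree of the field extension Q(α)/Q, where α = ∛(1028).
[Q(α):Q] = 3

The minimal polynomial of α is x^3 - 1028, irreducible over Q since 1028 is not a perfect cube (so x^3 - 1028 has no rational root). Hence [Q(α):Q] = deg(m_α) = 3.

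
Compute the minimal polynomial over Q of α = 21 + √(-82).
m_α(x) = x^2 - 42x + 523

From α - 21 = √(-82), squaring gives (α - 21)^2 = -82, i.e. α^2 - 42α + 441 = -82, so α^2 - 42α + 523 = 0. The discriminant of x^2 - 42x + 523 is (-42)^2 - 4·(523) = 1764 - 2092 = -328, and 4·(-82) is not a perfect square in Q since -82 is squarefree and ≠ 1. Hence x^2 - 42x + 523 is irreducible over Q and is the minimal polynomial of α.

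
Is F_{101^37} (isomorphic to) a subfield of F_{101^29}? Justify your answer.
No: F_{101^37} is not a subfield of F_{101^29}

F_{p^m} embeds in F_{p^n} iff m | n. Here 37 ∤ 29 (since 29 = 0·37 + 29 with remainder 29 ≠ 0), so F_{101^37} is not a subfield of F_{101^29}. Equivalently: if it were, the tower law would give 37 = [F_{101^37}:F_101] dividing [F_{101^29}:F_101] = 29, contradiction.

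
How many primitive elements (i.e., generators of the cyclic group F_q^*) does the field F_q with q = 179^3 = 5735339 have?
There are φ(5735338) = 2429856 primitive elements

F_q^* is cyclic of order q - 1 = 5735338. A cyclic group of order m has exactly φ(m) generators. Here m = 5735338 = 2 · 7 · 89 · 4603, so the number of primitive elements is φ(5735338) = 2429856.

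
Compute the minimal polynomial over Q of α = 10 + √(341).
m_α(x) = x^2 - 20x - 241

From α - 10 = √(341), squaring gives (α - 10)^2 = 341, i.e. α^2 - 20α + 100 = 341, so α^2 - 20α - 241 = 0. The discriminant of x^2 - 20x - 241 is (-20)^2 - 4·(-241) = 400 + 964 = 1364, and 4·(341) is not a perfect square in Q since 341 is squarefree and ≠ 1. Hence x^2 - 20x - 241 is irreducible over Q and is the minimal polynomial of α.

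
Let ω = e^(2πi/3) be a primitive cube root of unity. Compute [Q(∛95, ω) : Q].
[Q(∛95, ω) : Q] = 6

[Q(∛95):Q] = 3 (min poly x^3 - 95, irreducible since 95 is not a perfect cube). [Q(ω):Q] = 2 (min poly x^2 + x + 1). Since Q(∛95) ⊂ R and ω ∉ R, we have ω ∉ Q(∛95), so x^2 + x + 1 remains irreducible over Q(∛95) and [Q(∛95, ω) : Q(∛95)] = 2. By the tower law, [Q(∛95, ω) : Q] = 3 · 2 = 6. (In fact Q(∛95, ω) is the splitting field of x^3 - 95 over Q.)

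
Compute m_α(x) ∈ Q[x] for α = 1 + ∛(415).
m_α(x) = x^3 - 3x^2 + 3x - 416

Set β = α - 1 = ∛(415), so β^3 = 415. Then (α - 1)^3 - 415 = 0, i.e. α is a root of g(x) = (x - 1)^3 - 415 = x^3 - 3x^2 + 3x - 416. Since g(x) = h(x - 1) where h(x) = x^3 - 415, and h is irreducible over Q (because 415 is not a perfect cube, so h has no rational root, and a monic cubic with no rational root is irreducible), g is also irreducible (irreducibility is preserved under the substitution x → x - 1). Hence m_α(x) = x^3 - 3x^2 + 3x - 416.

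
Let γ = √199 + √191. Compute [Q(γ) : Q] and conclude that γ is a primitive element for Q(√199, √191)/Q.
[Q(γ) : Q] = 4 (equivalently, Q(γ) = Q(√199, √191))

Obviously Q(γ) ⊆ Q(√199, √191), and [Q(√199, √191):Q] = 4 (since 199, 191 are distinct squarefree integers > 1 with 38009 not a perfect square). To show equality we compute the minimal polynomial of γ. From γ = √199 + √191: γ^2 = 199 + 2√(38009) + 191 = 390 + 2√(38009), so γ^2 - 390 = 2√(38009); squaring, (γ^2 - 390)^2 = 4·38009, i.e. γ^4 - 780γ^2 + 152100 - 152036 = 0, i.e. γ^4 - 780γ^2 + 64 = 0. So γ is a root of x^4 - 780x^2 + 64. This polynomial is irreducible over Q: it has no rational root (each ±√199 ± √191 is irrational), and any factorization into two quadratics over Q would force √(38009) ∈ Q (pairing opposite roots) or √199, √191 ∈ Q (other pairings), all impossible. Hence [Q(γ):Q] = 4 = [Q(√199, √191):Q], so Q(γ) = Q(√199, √191).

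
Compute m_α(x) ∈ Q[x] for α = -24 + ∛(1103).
m_α(x) = x^3 + 72x^2 + 1728x + 12721

Set β = α + 24 = ∛(1103), so β^3 = 1103. Then (α + 24)^3 - 1103 = 0, i.e. α is a root of g(x) = (x + 24)^3 - 1103 = x^3 + 72x^2 + 1728x + 12721. Since g(x) = h(x + 24) where h(x) = x^3 - 1103, and h is irreducible over Q (because 1103 is not a perfect cube, so h has no rational root, and a monic cubic with no rational root is irreducible), g is also irreducible (irreducibility is preserved under the substitution x → x + 24). Hence m_α(x) = x^3 + 72x^2 + 1728x + 12721.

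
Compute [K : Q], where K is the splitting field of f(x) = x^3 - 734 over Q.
[K : Q] = 6

The roots of x^3 - 734 are ∛734, ω∛734, ω^2∛734 where ω = e^(2πi/3) is a primitive cube root of unity, so K = Q(∛734, ω). Now [Q(∛734):Q] = 3 (since 734 is not a perfect cube, x^3 - 734 is irreducible) and [Q(ω):Q] = 2. Both 2 and 3 divide [K:Q], and [K:Q] ≤ 3·2 = 6, so [K:Q] = 6. (Equivalently: Q(∛734) ⊂ R but ω ∉ R, so [K : Q(∛734)] = 2.)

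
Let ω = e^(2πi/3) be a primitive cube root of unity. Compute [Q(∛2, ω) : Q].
[Q(∛2, ω) : Q] = 6

[Q(∛2):Q] = 3 (min poly x^3 - 2, irreducible since 2 is not a perfect cube). [Q(ω):Q] = 2 (min poly x^2 + x + 1). Since Q(∛2) ⊂ R and ω ∉ R, we have ω ∉ Q(∛2), so x^2 + x + 1 remains irreducible over Q(∛2) and [Q(∛2, ω) : Q(∛2)] = 2. By the tower law, [Q(∛2, ω) : Q] = 3 · 2 = 6. (In fact Q(∛2, ω) is the splitting field of x^3 - 2 over Q.)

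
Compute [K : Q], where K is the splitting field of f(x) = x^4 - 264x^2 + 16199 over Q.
[K : Q] = 4

Solving the quadratic in x^2: x^2 = (264 ± √(264^2 - 4·16199))/2 = (264 ± √4900)/2 = (264 ± 70)/2, giving x^2 = 97 or x^2 = 167. So f(x) = (x^2 - 97)(x^2 - 167) and the roots of f are ±√97, ±√167. Hence the splitting field is K = Q(√97, √167). Since 97 and 167 are distinct squarefree integers > 1, their product 16199 is not a perfect square, so √167 ∉ Q(√97). By the tower law [K:Q] = [Q(√97,√167):Q(√97)] · [Q(√97):Q] = 2 · 2 = 4.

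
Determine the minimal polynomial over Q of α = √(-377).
m_α(x) = x^2 + 377

α satisfies α^2 + 377 = 0, so x^2 + 377 annihilates α. Since d = -377 is squarefree and ≠ 1, it is not a perfect square in Q, so x^2 + 377 has no rational root and is therefore irreducible over Q (a degree-2 polynomial over a field is irreducible iff it has no root). Hence m_α(x) = x^2 + 377.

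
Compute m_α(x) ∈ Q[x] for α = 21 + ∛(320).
m_α(x) = x^3 - 63x^2 + 1323x - 9581

Set β = α - 21 = ∛(320), so β^3 = 320. Then (α - 21)^3 - 320 = 0, i.e. α is a root of g(x) = (x - 21)^3 - 320 = x^3 - 63x^2 + 1323x - 9581. Since g(x) = h(x - 21) where h(x) = x^3 - 320, and h is irreducible over Q (because 320 is not a perfect cube, so h has no rational root, and a monic cubic with no rational root is irreducible), g is also irreducible (irreducibility is preserved under the substitution x → x - 21). Hence m_α(x) = x^3 - 63x^2 + 1323x - 9581.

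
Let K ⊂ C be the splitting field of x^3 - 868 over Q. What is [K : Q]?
[K : Q] = 6

The roots of x^3 - 868 are ∛868, ω∛868, ω^2∛868 where ω = e^(2πi/3) is a primitive cube root of unity, so K = Q(∛868, ω). Now [Q(∛868):Q] = 3 (since 868 is not a perfect cube, x^3 - 868 is irreducible) and [Q(ω):Q] = 2. Both 2 and 3 divide [K:Q], and [K:Q] ≤ 3·2 = 6, so [K:Q] = 6. (Equivalently: Q(∛868) ⊂ R but ω ∉ R, so [K : Q(∛868)] = 2.)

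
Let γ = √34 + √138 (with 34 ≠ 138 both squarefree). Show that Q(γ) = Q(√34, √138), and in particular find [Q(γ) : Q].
[Q(γ) : Q] = 4 (equivalently, Q(γ) = Q(√34, √138))

Obviously Q(γ) ⊆ Q(√34, √138), and [Q(√34, √138):Q] = 4 (since 34, 138 are distinct squarefree integers > 1 with 4692 not a perfect square). To show equality we compute the minimal polynomial of γ. From γ = √34 + √138: γ^2 = 34 + 2√(4692) + 138 = 172 + 2√(4692), so γ^2 - 172 = 2√(4692); squaring, (γ^2 - 172)^2 = 4·4692, i.e. γ^4 - 344γ^2 + 29584 - 18768 = 0, i.e. γ^4 - 344γ^2 + 10816 = 0. So γ is a root of x^4 - 344x^2 + 10816. This polynomial is irreducible over Q: it has no rational root (each ±√34 ± √138 is irrational), and any factorization into two quadratics over Q would force √(4692) ∈ Q (pairing opposite roots) or √34, √138 ∈ Q (other pairings), all impossible. Hence [Q(γ):Q] = 4 = [Q(√34, √138):Q], so Q(γ) = Q(√34, √138).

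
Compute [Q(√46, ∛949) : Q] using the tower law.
[Q(√46, ∛949) : Q] = 6

Let L = Q(√46, ∛949). Since Q(√46) ⊂ L and [Q(√46):Q] = 2, the tower law gives 2 | [L:Q]. Likewise Q(∛949) ⊂ L with [Q(∛949):Q] = 3 (because 949 is not a perfect cube), so 3 | [L:Q]. As gcd(2,3) = 1, [L:Q] is divisible by 6. Conversely L is generated over Q by √46 and ∛949, so [L:Q] ≤ 2·3 = 6. Therefore [Q(√46, ∛949) : Q] = 6.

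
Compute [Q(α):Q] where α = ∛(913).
[Q(α):Q] = 3

The minimal polynomial of α is x^3 - 913, irreducible over Q since 913 is not a perfect cube (so x^3 - 913 has no rational root). Hence [Q(α):Q] = deg(m_α) = 3.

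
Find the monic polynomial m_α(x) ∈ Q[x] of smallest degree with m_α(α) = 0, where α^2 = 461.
m_α(x) = x^2 - 461

α satisfies α^2 - 461 = 0, so x^2 - 461 annihilates α. Since d = 461 is squarefree and ≠ 1, it is not a perfect square in Q, so x^2 - 461 has no rational root and is therefore irreducible over Q (a degree-2 polynomial over a field is irreducible iff it has no root). Hence m_α(x) = x^2 - 461.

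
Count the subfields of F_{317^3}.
F_{317^3} has 2 subfields

The subfields of F_{p^n} are exactly the fields F_{p^d} for d | n (each is the fixed field of the unique index-d subgroup of Gal(F_{p^n}/F_p) ≅ Z/nZ). The divisors of n = 3 are {1, 3}, giving 2 subfields: F_{317^1}, F_{317^3}.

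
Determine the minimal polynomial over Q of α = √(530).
m_α(x) = x^2 - 530

α satisfies α^2 - 530 = 0, so x^2 - 530 annihilates α. Since d = 530 is squarefree and ≠ 1, it is not a perfect square in Q, so x^2 - 530 has no rational root and is therefore irreducible over Q (a degree-2 polynomial over a field is irreducible iff it has no root). Hence m_α(x) = x^2 - 530.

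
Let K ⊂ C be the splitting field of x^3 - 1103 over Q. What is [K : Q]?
[K : Q] = 6

The roots of x^3 - 1103 are ∛1103, ω∛1103, ω^2∛1103 where ω = e^(2πi/3) is a primitive cube root of unity, so K = Q(∛1103, ω). Now [Q(∛1103):Q] = 3 (since 1103 is not a perfect cube, x^3 - 1103 is irreducible) and [Q(ω):Q] = 2. Both 2 and 3 divide [K:Q], and [K:Q] ≤ 3·2 = 6, so [K:Q] = 6. (Equivalently: Q(∛1103) ⊂ R but ω ∉ R, so [K : Q(∛1103)] = 2.)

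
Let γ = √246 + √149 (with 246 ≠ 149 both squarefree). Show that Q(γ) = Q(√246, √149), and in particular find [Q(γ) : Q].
[Q(γ) : Q] = 4 (equivalently, Q(γ) = Q(√246, √149))

Obviously Q(γ) ⊆ Q(√246, √149), and [Q(√246, √149):Q] = 4 (since 246, 149 are distinct squarefree integers > 1 with 36654 not a perfect square). To show equality we compute the minimal polynomial of γ. From γ = √246 + √149: γ^2 = 246 + 2√(36654) + 149 = 395 + 2√(36654), so γ^2 - 395 = 2√(36654); squaring, (γ^2 - 395)^2 = 4·36654, i.e. γ^4 - 790γ^2 + 156025 - 146616 = 0, i.e. γ^4 - 790γ^2 + 9409 = 0. So γ is a root of x^4 - 790x^2 + 9409. This polynomial is irreducible over Q: it has no rational root (each ±√246 ± √149 is irrational), and any factorization into two quadratics over Q would force √(36654) ∈ Q (pairing opposite roots) or √246, √149 ∈ Q (other pairings), all impossible. Hence [Q(γ):Q] = 4 = [Q(√246, √149):Q], so Q(γ) = Q(√246, √149).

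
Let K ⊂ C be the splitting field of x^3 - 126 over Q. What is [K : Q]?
[K : Q] = 6

The roots of x^3 - 126 are ∛126, ω∛126, ω^2∛126 where ω = e^(2πi/3) is a primitive cube root of unity, so K = Q(∛126, ω). Now [Q(∛126):Q] = 3 (since 126 is not a perfect cube, x^3 - 126 is irreducible) and [Q(ω):Q] = 2. Both 2 and 3 divide [K:Q], and [K:Q] ≤ 3·2 = 6, so [K:Q] = 6. (Equivalently: Q(∛126) ⊂ R but ω ∉ R, so [K : Q(∛126)] = 2.)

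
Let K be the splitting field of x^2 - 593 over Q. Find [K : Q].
[K : Q] = 2

f(x) = x^2 - 593 factors as (x - √593)(x + √593). The splitting field is K = Q(√593). Since 593 is squarefree and > 1, it is not a perfect square, so x^2 - 593 is irreducible over Q and [Q(√593) : Q] = 2. Hence [K : Q] = 2.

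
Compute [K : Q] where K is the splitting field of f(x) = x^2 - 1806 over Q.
[K : Q] = 2

f(x) = x^2 - 1806 factors as (x - √1806)(x + √1806). The splitting field is K = Q(√1806). Since 1806 is squarefree and > 1, it is not a perfect square, so x^2 - 1806 is irreducible over Q and [Q(√1806) : Q] = 2. Hence [K : Q] = 2.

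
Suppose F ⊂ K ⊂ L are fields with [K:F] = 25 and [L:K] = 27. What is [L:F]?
[L:F] = 675

The tower law says that for any tower of field extensions F ⊂ K ⊂ L with finite degrees, [L:F] = [L:K] · [K:F]. Here this gives [L:F] = 27 · 25 = 675.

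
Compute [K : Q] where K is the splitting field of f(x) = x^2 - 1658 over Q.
[K : Q] = 2

f(x) = x^2 - 1658 factors as (x - √1658)(x + √1658). The splitting field is K = Q(√1658). Since 1658 is squarefree and > 1, it is not a perfect square, so x^2 - 1658 is irreducible over Q and [Q(√1658) : Q] = 2. Hence [K : Q] = 2.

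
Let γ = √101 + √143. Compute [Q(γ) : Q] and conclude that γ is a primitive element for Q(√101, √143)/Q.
[Q(γ) : Q] = 4 (equivalently, Q(γ) = Q(√101, √143))

Obviously Q(γ) ⊆ Q(√101, √143), and [Q(√101, √143):Q] = 4 (since 101, 143 are distinct squarefree integers > 1 with 14443 not a perfect square). To show equality we compute the minimal polynomial of γ. From γ = √101 + √143: γ^2 = 101 + 2√(14443) + 143 = 244 + 2√(14443), so γ^2 - 244 = 2√(14443); squaring, (γ^2 - 244)^2 = 4·14443, i.e. γ^4 - 488γ^2 + 59536 - 57772 = 0, i.e. γ^4 - 488γ^2 + 1764 = 0. So γ is a root of x^4 - 488x^2 + 1764. This polynomial is irreducible over Q: it has no rational root (each ±√101 ± √143 is irrational), and any factorization into two quadratics over Q would force √(14443) ∈ Q (pairing opposite roots) or √101, √143 ∈ Q (other pairings), all impossible. Hence [Q(γ):Q] = 4 = [Q(√101, √143):Q], so Q(γ) = Q(√101, √143).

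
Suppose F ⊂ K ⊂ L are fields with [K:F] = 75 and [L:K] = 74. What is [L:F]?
[L:F] = 5550

The tower law says that for any tower of field extensions F ⊂ K ⊂ L with finite degrees, [L:F] = [L:K] · [K:F]. Here this gives [L:F] = 74 · 75 = 5550.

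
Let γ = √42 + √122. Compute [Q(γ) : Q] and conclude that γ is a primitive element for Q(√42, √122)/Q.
[Q(γ) : Q] = 4 (equivalently, Q(γ) = Q(√42, √122))

Obviously Q(γ) ⊆ Q(√42, √122), and [Q(√42, √122):Q] = 4 (since 42, 122 are distinct squarefree integers > 1 with 5124 not a perfect square). To show equality we compute the minimal polynomial of γ. From γ = √42 + √122: γ^2 = 42 + 2√(5124) + 122 = 164 + 2√(5124), so γ^2 - 164 = 2√(5124); squaring, (γ^2 - 164)^2 = 4·5124, i.e. γ^4 - 328γ^2 + 26896 - 20496 = 0, i.e. γ^4 - 328γ^2 + 6400 = 0. So γ is a root of x^4 - 328x^2 + 6400. This polynomial is irreducible over Q: it has no rational root (each ±√42 ± √122 is irrational), and any factorization into two quadratics over Q would force √(5124) ∈ Q (pairing opposite roots) or √42, √122 ∈ Q (other pairings), all impossible. Hence [Q(γ):Q] = 4 = [Q(√42, √122):Q], so Q(γ) = Q(√42, √122).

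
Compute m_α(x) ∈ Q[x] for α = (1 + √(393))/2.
m_α(x) = x^2 - x - 98

From 2α - 1 = √(393), squaring gives (2α - 1)^2 = 393, i.e. 4α^2 - 4α + 1 = 393, so α^2 - α + (1 - 393)/4 = 0. Since 393 ≡ 1 (mod 4), (1 - 393)/4 = -98 ∈ Z. The polynomial x^2 - x - 98 has discriminant 1 - 4·(-98) = 393, which is not a perfect square in Q (d = 393 is squarefree and ≠ 1), so x^2 - x - 98 is irreducible over Q. It is the minimal polynomial of α.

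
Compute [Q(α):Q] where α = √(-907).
[Q(α):Q] = 2

[Q(α):Q] equals the degree of the minimal polynomial of α. Here α^2 = -907 and x^2 + 907 is irreducible (d = -907 is squarefree, ≠ 1, hence not a square), so deg(m_α) = 2. Thus [Q(α):Q] = 2.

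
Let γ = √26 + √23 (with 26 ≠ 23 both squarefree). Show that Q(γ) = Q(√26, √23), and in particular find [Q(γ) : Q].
[Q(γ) : Q] = 4 (equivalently, Q(γ) = Q(√26, √23))

Obviously Q(γ) ⊆ Q(√26, √23), and [Q(√26, √23):Q] = 4 (since 26, 23 are distinct squarefree integers > 1 with 598 not a perfect square). To show equality we compute the minimal polynomial of γ. From γ = √26 + √23: γ^2 = 26 + 2√(598) + 23 = 49 + 2√(598), so γ^2 - 49 = 2√(598); squaring, (γ^2 - 49)^2 = 4·598, i.e. γ^4 - 98γ^2 + 2401 - 2392 = 0, i.e. γ^4 - 98γ^2 + 9 = 0. So γ is a root of x^4 - 98x^2 + 9. This polynomial is irreducible over Q: it has no rational root (each ±√26 ± √23 is irrational), and any factorization into two quadratics over Q would force √(598) ∈ Q (pairing opposite roots) or √26, √23 ∈ Q (other pairings), all impossible. Hence [Q(γ):Q] = 4 = [Q(√26, √23):Q], so Q(γ) = Q(√26, √23).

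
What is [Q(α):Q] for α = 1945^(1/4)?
[Q(α):Q] = 4

α is a root of x^4 - 1945. By Eisenstein's criterion at the prime p = 5 (which divides the constant term 1945 but p^2 = 25 does not, since 1945 is squarefree), x^4 - 1945 is irreducible over Q. Hence [Q(α):Q] = 4.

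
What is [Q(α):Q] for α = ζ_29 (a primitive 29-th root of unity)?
[Q(α):Q] = 28

The minimal polynomial of ζ_29 over Q is the 29-th cyclotomic polynomial Φ_29(x), which is irreducible over Q and has degree φ(29) = 28. Hence [Q(α):Q] = φ(29) = 28.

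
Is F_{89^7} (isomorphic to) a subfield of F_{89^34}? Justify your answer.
No: F_{89^7} is not a subfield of F_{89^34}

F_{p^m} embeds in F_{p^n} iff m | n. Here 7 ∤ 34 (since 34 = 4·7 + 6 with remainder 6 ≠ 0), so F_{89^7} is not a subfield of F_{89^34}. Equivalently: if it were, the tower law would give 7 = [F_{89^7}:F_89] dividing [F_{89^34}:F_89] = 34, contradiction.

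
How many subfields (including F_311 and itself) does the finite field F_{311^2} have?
F_{311^2} has 2 subfields

The subfields of F_{p^n} are exactly the fields F_{p^d} for d | n (each is the fixed field of the unique index-d subgroup of Gal(F_{p^n}/F_p) ≅ Z/nZ). The divisors of n = 2 are {1, 2}, giving 2 subfields: F_{311^1}, F_{311^2}.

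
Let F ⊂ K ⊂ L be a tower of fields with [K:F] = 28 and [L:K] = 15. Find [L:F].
[L:F] = 420

The tower law says that for any tower of field extensions F ⊂ K ⊂ L with finite degrees, [L:F] = [L:K] · [K:F]. Here this gives [L:F] = 15 · 28 = 420.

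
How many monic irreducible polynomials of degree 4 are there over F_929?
There are 186209726160 monic irreducible polynomials of degree 4 over F_929

Each element of F_{929^4} that lies in no proper subfield is a root of exactly one monic irreducible of degree 4 over F_929, and each such polynomial has 4 distinct roots in F_{929^4}. By Möbius inversion the count is N_929(4) = (1/4) Σ_{d|4} μ(4/d) · 929^d = (1/4)(μ(4)·929^1 + μ(2)·929^2 + μ(1)·929^4) = 744838904640/4 = 186209726160.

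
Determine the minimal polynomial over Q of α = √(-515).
m_α(x) = x^2 + 515

α satisfies α^2 + 515 = 0, so x^2 + 515 annihilates α. Since d = -515 is squarefree and ≠ 1, it is not a perfect square in Q, so x^2 + 515 has no rational root and is therefore irreducible over Q (a degree-2 polynomial over a field is irreducible iff it has no root). Hence m_α(x) = x^2 + 515.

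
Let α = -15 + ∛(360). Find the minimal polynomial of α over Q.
m_α(x) = x^3 + 45x^2 + 675x + 3015

Set β = α + 15 = ∛(360), so β^3 = 360. Then (α + 15)^3 - 360 = 0, i.e. α is a root of g(x) = (x + 15)^3 - 360 = x^3 + 45x^2 + 675x + 3015. Since g(x) = h(x + 15) where h(x) = x^3 - 360, and h is irreducible over Q (because 360 is not a perfect cube, so h has no rational root, and a monic cubic with no rational root is irreducible), g is also irreducible (irreducibility is preserved under the substitution x → x + 15). Hence m_α(x) = x^3 + 45x^2 + 675x + 3015.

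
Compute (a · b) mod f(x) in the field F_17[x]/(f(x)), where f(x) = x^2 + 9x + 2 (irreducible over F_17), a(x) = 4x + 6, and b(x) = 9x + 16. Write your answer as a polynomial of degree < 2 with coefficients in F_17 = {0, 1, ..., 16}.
a · b ≡ 15x + 7 (mod f(x))

Multiply in F_17[x]: a(x)·b(x) = (4x + 6)·(9x + 16) = 2x^2 + 16x + 11. This has degree ≥ 2, so divide by f(x) over F_17: 2x^2 + 16x + 11 = (2)·(x^2 + 9x + 2) + (15x + 7). Hence a·b ≡ 15x + 7 (mod f). (F_17[x]/(f) is a field with 17^2 = 289 elements since f is irreducible of degree 2.)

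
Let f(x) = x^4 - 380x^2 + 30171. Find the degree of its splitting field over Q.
[K : Q] = 4

Solving the quadratic in x^2: x^2 = (380 ± √(380^2 - 4·30171))/2 = (380 ± √23716)/2 = (380 ± 154)/2, giving x^2 = 267 or x^2 = 113. So f(x) = (x^2 - 267)(x^2 - 113) and the roots of f are ±√267, ±√113. Hence the splitting field is K = Q(√267, √113). Since 267 and 113 are distinct squarefree integers > 1, their product 30171 is not a perfect square, so √113 ∉ Q(√267). By the tower law [K:Q] = [Q(√267,√113):Q(√267)] · [Q(√267):Q] = 2 · 2 = 4.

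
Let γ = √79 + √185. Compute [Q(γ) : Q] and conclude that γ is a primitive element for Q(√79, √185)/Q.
[Q(γ) : Q] = 4 (equivalently, Q(γ) = Q(√79, √185))

Obviously Q(γ) ⊆ Q(√79, √185), and [Q(√79, √185):Q] = 4 (since 79, 185 are distinct squarefree integers > 1 with 14615 not a perfect square). To show equality we compute the minimal polynomial of γ. From γ = √79 + √185: γ^2 = 79 + 2√(14615) + 185 = 264 + 2√(14615), so γ^2 - 264 = 2√(14615); squaring, (γ^2 - 264)^2 = 4·14615, i.e. γ^4 - 528γ^2 + 69696 - 58460 = 0, i.e. γ^4 - 528γ^2 + 11236 = 0. So γ is a root of x^4 - 528x^2 + 11236. This polynomial is irreducible over Q: it has no rational root (each ±√79 ± √185 is irrational), and any factorization into two quadratics over Q would force √(14615) ∈ Q (pairing opposite roots) or √79, √185 ∈ Q (other pairings), all impossible. Hence [Q(γ):Q] = 4 = [Q(√79, √185):Q], so Q(γ) = Q(√79, √185).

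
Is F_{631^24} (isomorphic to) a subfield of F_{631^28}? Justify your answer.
No: F_{631^24} is not a subfield of F_{631^28}

F_{p^m} embeds in F_{p^n} iff m | n. Here 24 ∤ 28 (since 28 = 1·24 + 4 with remainder 4 ≠ 0), so F_{631^24} is not a subfield of F_{631^28}. Equivalently: if it were, the tower law would give 24 = [F_{631^24}:F_631] dividing [F_{631^28}:F_631] = 28, contradiction.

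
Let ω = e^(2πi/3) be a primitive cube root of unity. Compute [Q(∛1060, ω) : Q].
[Q(∛1060, ω) : Q] = 6

[Q(∛1060):Q] = 3 (min poly x^3 - 1060, irreducible since 1060 is not a perfect cube). [Q(ω):Q] = 2 (min poly x^2 + x + 1). Since Q(∛1060) ⊂ R and ω ∉ R, we have ω ∉ Q(∛1060), so x^2 + x + 1 remains irreducible over Q(∛1060) and [Q(∛1060, ω) : Q(∛1060)] = 2. By the tower law, [Q(∛1060, ω) : Q] = 3 · 2 = 6. (In fact Q(∛1060, ω) is the splitting field of x^3 - 1060 over Q.)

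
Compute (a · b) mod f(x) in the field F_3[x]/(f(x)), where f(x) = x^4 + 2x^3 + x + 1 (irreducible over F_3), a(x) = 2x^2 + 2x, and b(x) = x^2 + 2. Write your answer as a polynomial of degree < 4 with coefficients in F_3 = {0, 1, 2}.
a · b ≡ x^3 + x^2 + 2x + 1 (mod f(x))

Multiply in F_3[x]: a(x)·b(x) = (2x^2 + 2x)·(x^2 + 2) = 2x^4 + 2x^3 + x^2 + x. This has degree ≥ 4, so divide by f(x) over F_3: 2x^4 + 2x^3 + x^2 + x = (2)·(x^4 + 2x^3 + x + 1) + (x^3 + x^2 + 2x + 1). Hence a·b ≡ x^3 + x^2 + 2x + 1 (mod f). (F_3[x]/(f) is a field with 3^4 = 81 elements since f is irreducible of degree 4.)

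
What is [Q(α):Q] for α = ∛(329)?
[Q(α):Q] = 3

The minimal polynomial of α is x^3 - 329, irreducible over Q since 329 is not a perfect cube (so x^3 - 329 has no rational root). Hence [Q(α):Q] = deg(m_α) = 3.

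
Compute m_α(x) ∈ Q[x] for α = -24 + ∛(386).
m_α(x) = x^3 + 72x^2 + 1728x + 13438

Set β = α + 24 = ∛(386), so β^3 = 386. Then (α + 24)^3 - 386 = 0, i.e. α is a root of g(x) = (x + 24)^3 - 386 = x^3 + 72x^2 + 1728x + 13438. Since g(x) = h(x + 24) where h(x) = x^3 - 386, and h is irreducible over Q (because 386 is not a perfect cube, so h has no rational root, and a monic cubic with no rational root is irreducible), g is also irreducible (irreducibility is preserved under the substitution x → x + 24). Hence m_α(x) = x^3 + 72x^2 + 1728x + 13438.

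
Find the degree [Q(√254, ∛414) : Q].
[Q(√254, ∛414) : Q] = 6

Let L = Q(√254, ∛414). Since Q(√254) ⊂ L and [Q(√254):Q] = 2, the tower law gives 2 | [L:Q]. Likewise Q(∛414) ⊂ L with [Q(∛414):Q] = 3 (because 414 is not a perfect cube), so 3 | [L:Q]. As gcd(2,3) = 1, [L:Q] is divisible by 6. Conversely L is generated over Q by √254 and ∛414, so [L:Q] ≤ 2·3 = 6. Therefore [Q(√254, ∛414) : Q] = 6.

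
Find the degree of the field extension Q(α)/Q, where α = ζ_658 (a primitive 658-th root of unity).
[Q(α):Q] = 276

The minimal polynomial of ζ_658 over Q is the 658-th cyclotomic polynomial Φ_658(x), which is irreducible over Q and has degree φ(658) = 276. Hence [Q(α):Q] = φ(658) = 276.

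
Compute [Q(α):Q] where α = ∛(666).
[Q(α):Q] = 3

The minimal polynomial of α is x^3 - 666, irreducible over Q since 666 is not a perfect cube (so x^3 - 666 has no rational root). Hence [Q(α):Q] = deg(m_α) = 3.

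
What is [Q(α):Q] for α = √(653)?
[Q(α):Q] = 2

[Q(α):Q] equals the degree of the minimal polynomial of α. Here α^2 = 653 and x^2 - 653 is irreducible (d = 653 is squarefree, ≠ 1, hence not a square), so deg(m_α) = 2. Thus [Q(α):Q] = 2.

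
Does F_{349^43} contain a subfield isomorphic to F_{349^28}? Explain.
No: F_{349^28} is not a subfield of F_{349^43}

F_{p^m} embeds in F_{p^n} iff m | n. Here 28 ∤ 43 (since 43 = 1·28 + 15 with remainder 15 ≠ 0), so F_{349^28} is not a subfield of F_{349^43}. Equivalently: if it were, the tower law would give 28 = [F_{349^28}:F_349] dividing [F_{349^43}:F_349] = 43, contradiction.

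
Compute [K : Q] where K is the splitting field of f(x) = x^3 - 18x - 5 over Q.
[K : Q] = 6

By the rational root test, any rational root of the monic integer polynomial f(x) = x^3 - 18x - 5 must be an integer dividing the constant term -5, i.e. one of ±{1, 5}. Evaluating: f(1) = -22, f(-1) = 12, f(5) = 30, f(-5) = -40; none is 0, so f has no rational root and is therefore irreducible over Q (a cubic with no linear factor over a field is irreducible). For an irreducible cubic, the Galois group is A_3 or S_3 according as the discriminant disc(f) = -4a^3 - 27b^2 = -4·(-18)^3 - 27·(-5)^2 = 22653 is or is not a square in Q. Here disc(f) = 22653 is not a perfect square in Q, so the Galois group of f over Q is not contained in A_3 and must be all of S_3. The splitting field has degree |S_3| = 6 over Q, so [K : Q] = 6.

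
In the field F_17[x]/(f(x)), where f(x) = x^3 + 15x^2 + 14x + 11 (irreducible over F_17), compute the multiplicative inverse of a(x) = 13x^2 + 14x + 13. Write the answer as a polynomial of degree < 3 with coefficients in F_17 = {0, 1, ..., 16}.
a(x)^(-1) ≡ 7x^2 + 11x + 1 (mod f(x))

Since f is irreducible over F_17, F_17[x]/(f) is a field and a(x) ≠ 0 has an inverse. Apply the extended Euclidean algorithm to f(x) and a(x) in F_17[x]: f(x) = (4x + 6)·a(x) + (14x + 1);  a(x) = (7x + 9)·(14x + 1) + (4). The last nonzero remainder is the constant 4 = gcd(f, a) in F_17. Back-substituting through the division chain expresses 4 = s(x)·a(x) + t(x)·f(x) with s(x) ≡ 11x^2 + 10x + 4 (mod f), so (11x^2 + 10x + 4)·a(x) ≡ 4 (mod f). Multiplying by 4^(-1) ≡ 13 in F_17 gives a(x)^(-1) ≡ 13·(11x^2 + 10x + 4) ≡ 7x^2 + 11x + 1 (mod f). Check: (13x^2 + 14x + 13)·(7x^2 + 11x + 1) = 6x^4 + 3x^3 + 3x^2 + 4x + 13 ≡ 1 (mod x^3 + 15x^2 + 14x + 11).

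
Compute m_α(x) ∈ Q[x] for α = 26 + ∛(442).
m_α(x) = x^3 - 78x^2 + 2028x - 18018

Set β = α - 26 = ∛(442), so β^3 = 442. Then (α - 26)^3 - 442 = 0, i.e. α is a root of g(x) = (x - 26)^3 - 442 = x^3 - 78x^2 + 2028x - 18018. Since g(x) = h(x - 26) where h(x) = x^3 - 442, and h is irreducible over Q (because 442 is not a perfect cube, so h has no rational root, and a monic cubic with no rational root is irreducible), g is also irreducible (irreducibility is preserved under the substitution x → x - 26). Hence m_α(x) = x^3 - 78x^2 + 2028x - 18018.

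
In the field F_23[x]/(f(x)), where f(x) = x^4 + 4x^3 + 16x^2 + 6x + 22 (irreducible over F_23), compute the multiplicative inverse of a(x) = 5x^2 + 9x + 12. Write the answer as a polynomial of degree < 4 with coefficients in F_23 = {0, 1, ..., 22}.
a(x)^(-1) ≡ 17x^3 + 17x^2 + 4x + 22 (mod f(x))

Since f is irreducible over F_23, F_23[x]/(f) is a field and a(x) ≠ 0 has an inverse. Apply the extended Euclidean algorithm to f(x) and a(x) in F_23[x]: f(x) = (14x^2 + 17x + 8)·a(x) + (6x + 18);  a(x) = (20x + 22)·(6x + 18) + (7). The last nonzero remainder is the constant 7 = gcd(f, a) in F_23. Back-substituting through the division chain expresses 7 = s(x)·a(x) + t(x)·f(x) with s(x) ≡ 4x^3 + 4x^2 + 5x + 16 (mod f), so (4x^3 + 4x^2 + 5x + 16)·a(x) ≡ 7 (mod f). Multiplying by 7^(-1) ≡ 10 in F_23 gives a(x)^(-1) ≡ 10·(4x^3 + 4x^2 + 5x + 16) ≡ 17x^3 + 17x^2 + 4x + 22 (mod f). Check: (5x^2 + 9x + 12)·(17x^3 + 17x^2 + 4x + 22) = 16x^5 + 8x^4 + 9x^3 + 5x^2 + 16x + 11 ≡ 1 (mod x^4 + 4x^3 + 16x^2 + 6x + 22).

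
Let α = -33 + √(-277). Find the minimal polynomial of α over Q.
m_α(x) = x^2 + 66x + 1366

From α + 33 = √(-277), squaring gives (α + 33)^2 = -277, i.e. α^2 + 66α + 1089 = -277, so α^2 + 66α + 1366 = 0. The discriminant of x^2 + 66x + 1366 is (66)^2 - 4·(1366) = 4356 - 5464 = -1108, and 4·(-277) is not a perfect square in Q since -277 is squarefree and ≠ 1. Hence x^2 + 66x + 1366 is irreducible over Q and is the minimal polynomial of α.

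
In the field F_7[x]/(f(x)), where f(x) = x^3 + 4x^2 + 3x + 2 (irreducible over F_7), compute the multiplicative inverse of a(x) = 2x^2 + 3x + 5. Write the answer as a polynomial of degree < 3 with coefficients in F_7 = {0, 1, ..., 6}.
a(x)^(-1) ≡ x^2 + 1 (mod f(x))

Since f is irreducible over F_7, F_7[x]/(f) is a field and a(x) ≠ 0 has an inverse. Apply the extended Euclidean algorithm to f(x) and a(x) in F_7[x]: f(x) = (4x + 3)·a(x) + (2x + 1);  a(x) = (x + 1)·(2x + 1) + (4). The last nonzero remainder is the constant 4 = gcd(f, a) in F_7. Back-substituting through the division chain expresses 4 = s(x)·a(x) + t(x)·f(x) with s(x) ≡ 4x^2 + 4 (mod f), so (4x^2 + 4)·a(x) ≡ 4 (mod f). Multiplying by 4^(-1) ≡ 2 in F_7 gives a(x)^(-1) ≡ 2·(4x^2 + 4) ≡ x^2 + 1 (mod f). Check: (2x^2 + 3x + 5)·(x^2 + 1) = 2x^4 + 3x^3 + 3x + 5 ≡ 1 (mod x^3 + 4x^2 + 3x + 2).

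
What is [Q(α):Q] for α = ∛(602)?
[Q(α):Q] = 3

The minimal polynomial of α is x^3 - 602, irreducible over Q since 602 is not a perfect cube (so x^3 - 602 has no rational root). Hence [Q(α):Q] = deg(m_α) = 3.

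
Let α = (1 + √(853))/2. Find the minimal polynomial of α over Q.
m_α(x) = x^2 - x - 213

From 2α - 1 = √(853), squaring gives (2α - 1)^2 = 853, i.e. 4α^2 - 4α + 1 = 853, so α^2 - α + (1 - 853)/4 = 0. Since 853 ≡ 1 (mod 4), (1 - 853)/4 = -213 ∈ Z. The polynomial x^2 - x - 213 has discriminant 1 - 4·(-213) = 853, which is not a perfect square in Q (d = 853 is squarefree and ≠ 1), so x^2 - x - 213 is irreducible over Q. It is the minimal polynomial of α.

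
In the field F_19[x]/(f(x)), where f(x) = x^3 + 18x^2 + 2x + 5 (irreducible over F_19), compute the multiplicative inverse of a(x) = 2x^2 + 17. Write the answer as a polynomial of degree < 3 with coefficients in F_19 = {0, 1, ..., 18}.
a(x)^(-1) ≡ 7x^2 + 9x + 5 (mod f(x))

Since f is irreducible over F_19, F_19[x]/(f) is a field and a(x) ≠ 0 has an inverse. Apply the extended Euclidean algorithm to f(x) and a(x) in F_19[x]: f(x) = (10x + 9)·a(x) + (3x + 4);  a(x) = (7x + 16)·(3x + 4) + (10). The last nonzero remainder is the constant 10 = gcd(f, a) in F_19. Back-substituting through the division chain expresses 10 = s(x)·a(x) + t(x)·f(x) with s(x) ≡ 13x^2 + 14x + 12 (mod f), so (13x^2 + 14x + 12)·a(x) ≡ 10 (mod f). Multiplying by 10^(-1) ≡ 2 in F_19 gives a(x)^(-1) ≡ 2·(13x^2 + 14x + 12) ≡ 7x^2 + 9x + 5 (mod f). Check: (2x^2 + 17)·(7x^2 + 9x + 5) = 14x^4 + 18x^3 + 15x^2 + x + 9 ≡ 1 (mod x^3 + 18x^2 + 2x + 5).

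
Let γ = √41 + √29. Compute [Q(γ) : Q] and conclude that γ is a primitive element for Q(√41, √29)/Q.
[Q(γ) : Q] = 4 (equivalently, Q(γ) = Q(√41, √29))

Obviously Q(γ) ⊆ Q(√41, √29), and [Q(√41, √29):Q] = 4 (since 41, 29 are distinct squarefree integers > 1 with 1189 not a perfect square). To show equality we compute the minimal polynomial of γ. From γ = √41 + √29: γ^2 = 41 + 2√(1189) + 29 = 70 + 2√(1189), so γ^2 - 70 = 2√(1189); squaring, (γ^2 - 70)^2 = 4·1189, i.e. γ^4 - 140γ^2 + 4900 - 4756 = 0, i.e. γ^4 - 140γ^2 + 144 = 0. So γ is a root of x^4 - 140x^2 + 144. This polynomial is irreducible over Q: it has no rational root (each ±√41 ± √29 is irrational), and any factorization into two quadratics over Q would force √(1189) ∈ Q (pairing opposite roots) or √41, √29 ∈ Q (other pairings), all impossible. Hence [Q(γ):Q] = 4 = [Q(√41, √29):Q], so Q(γ) = Q(√41, √29).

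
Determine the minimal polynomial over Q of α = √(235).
m_α(x) = x^2 - 235

α satisfies α^2 - 235 = 0, so x^2 - 235 annihilates α. Since d = 235 is squarefree and ≠ 1, it is not a perfect square in Q, so x^2 - 235 has no rational root and is therefore irreducible over Q (a degree-2 polynomial over a field is irreducible iff it has no root). Hence m_α(x) = x^2 - 235.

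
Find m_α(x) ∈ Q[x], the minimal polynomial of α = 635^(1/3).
m_α(x) = x^3 - 635

α satisfies α^3 = 635, so x^3 - 635 annihilates α. By the rational root test, a rational root p/q (in lowest terms) of x^3 - 635 would satisfy p^3 = 635 q^3, forcing q = 1 and p^3 = 635; but 635 is not a perfect cube, contradiction. A monic cubic over Q with no rational root is irreducible (any nontrivial factorization would include a linear factor). Hence x^3 - 635 is the minimal polynomial of α, and in particular [Q(α):Q] = 3.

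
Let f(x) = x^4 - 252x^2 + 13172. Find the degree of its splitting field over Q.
[K : Q] = 4

Solving the quadratic in x^2: x^2 = (252 ± √(252^2 - 4·13172))/2 = (252 ± √10816)/2 = (252 ± 104)/2, giving x^2 = 74 or x^2 = 178. So f(x) = (x^2 - 74)(x^2 - 178) and the roots of f are ±√74, ±√178. Hence the splitting field is K = Q(√74, √178). Since 74 and 178 are distinct squarefree integers > 1, their product 13172 is not a perfect square, so √178 ∉ Q(√74). By the tower law [K:Q] = [Q(√74,√178):Q(√74)] · [Q(√74):Q] = 2 · 2 = 4.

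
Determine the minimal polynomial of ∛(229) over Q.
m_α(x) = x^3 - 229

α satisfies α^3 = 229, so x^3 - 229 annihilates α. By the rational root test, a rational root p/q (in lowest terms) of x^3 - 229 would satisfy p^3 = 229 q^3, forcing q = 1 and p^3 = 229; but 229 is not a perfect cube, contradiction. A monic cubic over Q with no rational root is irreducible (any nontrivial factorization would include a linear factor). Hence x^3 - 229 is the minimal polynomial of α, and in particular [Q(α):Q] = 3.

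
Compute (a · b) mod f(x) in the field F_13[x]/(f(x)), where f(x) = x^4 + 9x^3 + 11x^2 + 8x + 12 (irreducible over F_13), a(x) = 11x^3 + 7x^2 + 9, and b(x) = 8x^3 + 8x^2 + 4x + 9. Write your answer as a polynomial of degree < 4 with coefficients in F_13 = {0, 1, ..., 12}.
a · b ≡ 11x^3 + 8x^2 + 2x + 1 (mod f(x))

Multiply in F_13[x]: a(x)·b(x) = (11x^3 + 7x^2 + 9)·(8x^3 + 8x^2 + 4x + 9) = 10x^6 + x^5 + 9x^4 + 4x^3 + 5x^2 + 10x + 3. This has degree ≥ 4, so divide by f(x) over F_13: 10x^6 + x^5 + 9x^4 + 4x^3 + 5x^2 + 10x + 3 = (10x^2 + 2x + 11)·(x^4 + 9x^3 + 11x^2 + 8x + 12) + (11x^3 + 8x^2 + 2x + 1). Hence a·b ≡ 11x^3 + 8x^2 + 2x + 1 (mod f). (F_13[x]/(f) is a field with 13^4 = 28561 elements since f is irreducible of degree 4.)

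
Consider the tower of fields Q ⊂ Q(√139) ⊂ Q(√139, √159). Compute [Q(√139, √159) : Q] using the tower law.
[Q(√139, √159) : Q] = 4

[Q(√139):Q] = 2 (min poly x^2 - 139, irreducible since 139 is squarefree > 1). For the top step, suppose √159 ∈ Q(√139), say √159 = c + d√139 with c, d ∈ Q. Squaring: 159 = c^2 + 139d^2 + 2cd√139. Since √139 ∉ Q this forces 2cd = 0. If d = 0 then √159 = c ∈ Q, contradicting 159 squarefree > 1. If c = 0 then 159 = 139d^2, so 139·159 = (139d)^2 is a perfect square in Q — but 139·159 = 22101 is not a perfect square (since 139 and 159 are distinct squarefree integers). Contradiction. Hence √159 ∉ Q(√139), so x^2 - 159 stays irreducible over Q(√139) and [Q(√139, √159) : Q(√139)] = 2. By the tower law, [Q(√139, √159) : Q] = 2 · 2 = 4.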